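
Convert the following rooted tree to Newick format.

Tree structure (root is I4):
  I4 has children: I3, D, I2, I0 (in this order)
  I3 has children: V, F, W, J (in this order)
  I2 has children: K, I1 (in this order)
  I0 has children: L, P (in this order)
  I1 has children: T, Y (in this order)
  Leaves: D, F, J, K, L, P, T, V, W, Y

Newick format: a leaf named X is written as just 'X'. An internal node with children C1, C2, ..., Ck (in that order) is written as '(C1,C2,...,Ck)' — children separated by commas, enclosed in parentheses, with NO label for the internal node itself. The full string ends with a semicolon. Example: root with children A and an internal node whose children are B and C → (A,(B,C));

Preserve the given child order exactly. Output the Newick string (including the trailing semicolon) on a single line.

internal I4 with children ['I3', 'D', 'I2', 'I0']
  internal I3 with children ['V', 'F', 'W', 'J']
    leaf 'V' → 'V'
    leaf 'F' → 'F'
    leaf 'W' → 'W'
    leaf 'J' → 'J'
  → '(V,F,W,J)'
  leaf 'D' → 'D'
  internal I2 with children ['K', 'I1']
    leaf 'K' → 'K'
    internal I1 with children ['T', 'Y']
      leaf 'T' → 'T'
      leaf 'Y' → 'Y'
    → '(T,Y)'
  → '(K,(T,Y))'
  internal I0 with children ['L', 'P']
    leaf 'L' → 'L'
    leaf 'P' → 'P'
  → '(L,P)'
→ '((V,F,W,J),D,(K,(T,Y)),(L,P))'
Final: ((V,F,W,J),D,(K,(T,Y)),(L,P));

Answer: ((V,F,W,J),D,(K,(T,Y)),(L,P));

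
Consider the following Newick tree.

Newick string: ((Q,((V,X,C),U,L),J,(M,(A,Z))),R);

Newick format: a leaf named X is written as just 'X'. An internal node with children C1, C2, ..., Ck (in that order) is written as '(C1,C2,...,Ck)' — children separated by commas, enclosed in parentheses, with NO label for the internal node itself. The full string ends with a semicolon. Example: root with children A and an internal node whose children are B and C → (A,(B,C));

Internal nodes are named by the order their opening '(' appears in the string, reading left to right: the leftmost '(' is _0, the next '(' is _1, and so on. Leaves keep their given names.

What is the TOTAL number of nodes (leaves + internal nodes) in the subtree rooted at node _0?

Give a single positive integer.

Answer: 17

Derivation:
Newick: ((Q,((V,X,C),U,L),J,(M,(A,Z))),R);
Locate _0: it is the '(' at position 0 (the 1st '(' reading left to right).
Query: subtree rooted at _0
_0: subtree_size = 1 + 16
  _1: subtree_size = 1 + 14
    Q: subtree_size = 1 + 0
    _2: subtree_size = 1 + 6
      _3: subtree_size = 1 + 3
        V: subtree_size = 1 + 0
        X: subtree_size = 1 + 0
        C: subtree_size = 1 + 0
      U: subtree_size = 1 + 0
      L: subtree_size = 1 + 0
    J: subtree_size = 1 + 0
    _4: subtree_size = 1 + 4
      M: subtree_size = 1 + 0
      _5: subtree_size = 1 + 2
        A: subtree_size = 1 + 0
        Z: subtree_size = 1 + 0
  R: subtree_size = 1 + 0
Total subtree size of _0: 17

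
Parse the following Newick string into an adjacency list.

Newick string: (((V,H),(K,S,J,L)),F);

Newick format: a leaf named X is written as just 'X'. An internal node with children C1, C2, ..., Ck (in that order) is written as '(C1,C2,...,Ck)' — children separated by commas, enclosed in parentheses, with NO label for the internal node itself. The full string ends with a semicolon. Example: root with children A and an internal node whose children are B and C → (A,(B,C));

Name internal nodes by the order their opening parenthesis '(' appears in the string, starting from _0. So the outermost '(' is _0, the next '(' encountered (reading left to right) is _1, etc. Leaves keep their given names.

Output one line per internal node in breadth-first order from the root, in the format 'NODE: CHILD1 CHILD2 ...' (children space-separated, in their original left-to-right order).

Input: (((V,H),(K,S,J,L)),F);
Scanning left-to-right, naming '(' by encounter order:
  pos 0: '(' -> open internal node _0 (depth 1)
  pos 1: '(' -> open internal node _1 (depth 2)
  pos 2: '(' -> open internal node _2 (depth 3)
  pos 6: ')' -> close internal node _2 (now at depth 2)
  pos 8: '(' -> open internal node _3 (depth 3)
  pos 16: ')' -> close internal node _3 (now at depth 2)
  pos 17: ')' -> close internal node _1 (now at depth 1)
  pos 20: ')' -> close internal node _0 (now at depth 0)
Total internal nodes: 4
BFS adjacency from root:
  _0: _1 F
  _1: _2 _3
  _2: V H
  _3: K S J L

Answer: _0: _1 F
_1: _2 _3
_2: V H
_3: K S J L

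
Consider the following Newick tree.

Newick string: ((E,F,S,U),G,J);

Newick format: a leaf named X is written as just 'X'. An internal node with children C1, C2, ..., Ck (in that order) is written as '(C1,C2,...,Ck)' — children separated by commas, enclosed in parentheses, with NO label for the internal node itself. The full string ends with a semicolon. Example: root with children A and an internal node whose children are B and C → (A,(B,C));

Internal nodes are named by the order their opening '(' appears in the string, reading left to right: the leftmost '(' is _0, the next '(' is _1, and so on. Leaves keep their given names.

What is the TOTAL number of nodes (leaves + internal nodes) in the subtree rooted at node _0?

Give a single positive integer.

Answer: 8

Derivation:
Newick: ((E,F,S,U),G,J);
Locate _0: it is the '(' at position 0 (the 1st '(' reading left to right).
Query: subtree rooted at _0
_0: subtree_size = 1 + 7
  _1: subtree_size = 1 + 4
    E: subtree_size = 1 + 0
    F: subtree_size = 1 + 0
    S: subtree_size = 1 + 0
    U: subtree_size = 1 + 0
  G: subtree_size = 1 + 0
  J: subtree_size = 1 + 0
Total subtree size of _0: 8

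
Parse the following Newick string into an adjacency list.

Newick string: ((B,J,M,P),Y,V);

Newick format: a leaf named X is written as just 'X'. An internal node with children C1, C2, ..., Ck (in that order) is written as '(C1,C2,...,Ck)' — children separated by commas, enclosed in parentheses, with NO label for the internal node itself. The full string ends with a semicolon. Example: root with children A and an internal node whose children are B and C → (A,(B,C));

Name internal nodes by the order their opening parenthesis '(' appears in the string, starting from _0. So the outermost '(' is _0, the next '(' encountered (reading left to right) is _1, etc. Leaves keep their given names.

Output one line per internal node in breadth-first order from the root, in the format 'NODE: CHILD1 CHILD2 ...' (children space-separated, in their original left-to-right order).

Answer: _0: _1 Y V
_1: B J M P

Derivation:
Input: ((B,J,M,P),Y,V);
Scanning left-to-right, naming '(' by encounter order:
  pos 0: '(' -> open internal node _0 (depth 1)
  pos 1: '(' -> open internal node _1 (depth 2)
  pos 9: ')' -> close internal node _1 (now at depth 1)
  pos 14: ')' -> close internal node _0 (now at depth 0)
Total internal nodes: 2
BFS adjacency from root:
  _0: _1 Y V
  _1: B J M P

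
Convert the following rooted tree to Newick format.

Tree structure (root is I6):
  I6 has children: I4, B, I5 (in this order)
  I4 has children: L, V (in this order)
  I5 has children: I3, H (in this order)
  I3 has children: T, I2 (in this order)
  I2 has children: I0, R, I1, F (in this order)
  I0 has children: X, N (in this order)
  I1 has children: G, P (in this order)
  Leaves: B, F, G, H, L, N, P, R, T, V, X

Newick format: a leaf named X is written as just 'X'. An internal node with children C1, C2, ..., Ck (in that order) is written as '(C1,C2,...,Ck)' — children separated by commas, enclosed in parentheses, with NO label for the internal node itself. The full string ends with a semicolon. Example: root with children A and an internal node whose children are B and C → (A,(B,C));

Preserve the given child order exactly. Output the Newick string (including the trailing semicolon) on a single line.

Answer: ((L,V),B,((T,((X,N),R,(G,P),F)),H));

Derivation:
internal I6 with children ['I4', 'B', 'I5']
  internal I4 with children ['L', 'V']
    leaf 'L' → 'L'
    leaf 'V' → 'V'
  → '(L,V)'
  leaf 'B' → 'B'
  internal I5 with children ['I3', 'H']
    internal I3 with children ['T', 'I2']
      leaf 'T' → 'T'
      internal I2 with children ['I0', 'R', 'I1', 'F']
        internal I0 with children ['X', 'N']
          leaf 'X' → 'X'
          leaf 'N' → 'N'
        → '(X,N)'
        leaf 'R' → 'R'
        internal I1 with children ['G', 'P']
          leaf 'G' → 'G'
          leaf 'P' → 'P'
        → '(G,P)'
        leaf 'F' → 'F'
      → '((X,N),R,(G,P),F)'
    → '(T,((X,N),R,(G,P),F))'
    leaf 'H' → 'H'
  → '((T,((X,N),R,(G,P),F)),H)'
→ '((L,V),B,((T,((X,N),R,(G,P),F)),H))'
Final: ((L,V),B,((T,((X,N),R,(G,P),F)),H));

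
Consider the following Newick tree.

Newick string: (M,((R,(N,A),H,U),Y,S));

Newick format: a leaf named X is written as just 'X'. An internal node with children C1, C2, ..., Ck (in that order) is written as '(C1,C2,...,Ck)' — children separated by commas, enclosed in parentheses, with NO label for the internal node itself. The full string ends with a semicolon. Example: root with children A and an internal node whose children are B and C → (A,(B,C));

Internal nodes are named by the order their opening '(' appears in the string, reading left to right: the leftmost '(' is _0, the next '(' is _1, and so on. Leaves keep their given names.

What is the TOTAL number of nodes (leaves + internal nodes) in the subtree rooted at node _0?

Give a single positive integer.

Answer: 12

Derivation:
Newick: (M,((R,(N,A),H,U),Y,S));
Locate _0: it is the '(' at position 0 (the 1st '(' reading left to right).
Query: subtree rooted at _0
_0: subtree_size = 1 + 11
  M: subtree_size = 1 + 0
  _1: subtree_size = 1 + 9
    _2: subtree_size = 1 + 6
      R: subtree_size = 1 + 0
      _3: subtree_size = 1 + 2
        N: subtree_size = 1 + 0
        A: subtree_size = 1 + 0
      H: subtree_size = 1 + 0
      U: subtree_size = 1 + 0
    Y: subtree_size = 1 + 0
    S: subtree_size = 1 + 0
Total subtree size of _0: 12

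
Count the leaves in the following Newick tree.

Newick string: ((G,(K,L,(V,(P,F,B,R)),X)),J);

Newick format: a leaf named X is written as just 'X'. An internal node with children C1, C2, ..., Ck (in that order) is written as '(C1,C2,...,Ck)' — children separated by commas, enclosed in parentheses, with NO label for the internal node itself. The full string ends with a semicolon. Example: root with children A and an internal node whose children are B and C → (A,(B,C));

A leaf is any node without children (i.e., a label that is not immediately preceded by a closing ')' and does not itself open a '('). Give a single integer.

Answer: 10

Derivation:
Newick: ((G,(K,L,(V,(P,F,B,R)),X)),J);
Scan left-to-right; a leaf is any maximal label run not followed by '(':
  pos 2: leaf 'G' → count = 1
  pos 5: leaf 'K' → count = 2
  pos 7: leaf 'L' → count = 3
  pos 10: leaf 'V' → count = 4
  pos 13: leaf 'P' → count = 5
  pos 15: leaf 'F' → count = 6
  pos 17: leaf 'B' → count = 7
  pos 19: leaf 'R' → count = 8
  pos 23: leaf 'X' → count = 9
  pos 27: leaf 'J' → count = 10
Total leaves: 10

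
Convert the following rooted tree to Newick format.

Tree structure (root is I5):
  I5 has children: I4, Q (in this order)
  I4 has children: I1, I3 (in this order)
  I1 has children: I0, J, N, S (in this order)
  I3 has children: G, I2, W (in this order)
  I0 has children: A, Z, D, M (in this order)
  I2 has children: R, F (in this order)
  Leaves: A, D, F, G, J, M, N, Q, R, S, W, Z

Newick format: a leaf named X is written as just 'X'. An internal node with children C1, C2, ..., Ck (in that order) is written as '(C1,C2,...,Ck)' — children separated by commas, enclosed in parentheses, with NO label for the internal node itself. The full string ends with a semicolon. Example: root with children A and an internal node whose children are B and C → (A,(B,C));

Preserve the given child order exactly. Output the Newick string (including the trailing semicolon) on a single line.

Answer: ((((A,Z,D,M),J,N,S),(G,(R,F),W)),Q);

Derivation:
internal I5 with children ['I4', 'Q']
  internal I4 with children ['I1', 'I3']
    internal I1 with children ['I0', 'J', 'N', 'S']
      internal I0 with children ['A', 'Z', 'D', 'M']
        leaf 'A' → 'A'
        leaf 'Z' → 'Z'
        leaf 'D' → 'D'
        leaf 'M' → 'M'
      → '(A,Z,D,M)'
      leaf 'J' → 'J'
      leaf 'N' → 'N'
      leaf 'S' → 'S'
    → '((A,Z,D,M),J,N,S)'
    internal I3 with children ['G', 'I2', 'W']
      leaf 'G' → 'G'
      internal I2 with children ['R', 'F']
        leaf 'R' → 'R'
        leaf 'F' → 'F'
      → '(R,F)'
      leaf 'W' → 'W'
    → '(G,(R,F),W)'
  → '(((A,Z,D,M),J,N,S),(G,(R,F),W))'
  leaf 'Q' → 'Q'
→ '((((A,Z,D,M),J,N,S),(G,(R,F),W)),Q)'
Final: ((((A,Z,D,M),J,N,S),(G,(R,F),W)),Q);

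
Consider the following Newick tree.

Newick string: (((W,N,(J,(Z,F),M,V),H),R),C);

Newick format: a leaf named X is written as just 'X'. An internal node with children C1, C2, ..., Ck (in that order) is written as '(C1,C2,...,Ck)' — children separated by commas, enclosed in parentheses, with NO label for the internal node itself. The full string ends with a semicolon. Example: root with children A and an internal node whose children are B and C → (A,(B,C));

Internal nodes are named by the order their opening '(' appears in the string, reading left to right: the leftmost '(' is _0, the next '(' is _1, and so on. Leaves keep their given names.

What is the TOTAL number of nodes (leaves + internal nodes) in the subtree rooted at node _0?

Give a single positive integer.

Answer: 15

Derivation:
Newick: (((W,N,(J,(Z,F),M,V),H),R),C);
Locate _0: it is the '(' at position 0 (the 1st '(' reading left to right).
Query: subtree rooted at _0
_0: subtree_size = 1 + 14
  _1: subtree_size = 1 + 12
    _2: subtree_size = 1 + 10
      W: subtree_size = 1 + 0
      N: subtree_size = 1 + 0
      _3: subtree_size = 1 + 6
        J: subtree_size = 1 + 0
        _4: subtree_size = 1 + 2
          Z: subtree_size = 1 + 0
          F: subtree_size = 1 + 0
        M: subtree_size = 1 + 0
        V: subtree_size = 1 + 0
      H: subtree_size = 1 + 0
    R: subtree_size = 1 + 0
  C: subtree_size = 1 + 0
Total subtree size of _0: 15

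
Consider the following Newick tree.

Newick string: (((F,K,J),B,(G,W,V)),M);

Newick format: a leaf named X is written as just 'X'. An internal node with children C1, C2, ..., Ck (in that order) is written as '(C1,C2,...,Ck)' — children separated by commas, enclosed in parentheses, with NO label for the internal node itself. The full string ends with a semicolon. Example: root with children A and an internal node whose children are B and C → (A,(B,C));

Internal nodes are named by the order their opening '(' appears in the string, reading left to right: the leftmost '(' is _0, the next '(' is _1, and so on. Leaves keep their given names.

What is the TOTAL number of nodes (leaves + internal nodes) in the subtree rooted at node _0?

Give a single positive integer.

Newick: (((F,K,J),B,(G,W,V)),M);
Locate _0: it is the '(' at position 0 (the 1st '(' reading left to right).
Query: subtree rooted at _0
_0: subtree_size = 1 + 11
  _1: subtree_size = 1 + 9
    _2: subtree_size = 1 + 3
      F: subtree_size = 1 + 0
      K: subtree_size = 1 + 0
      J: subtree_size = 1 + 0
    B: subtree_size = 1 + 0
    _3: subtree_size = 1 + 3
      G: subtree_size = 1 + 0
      W: subtree_size = 1 + 0
      V: subtree_size = 1 + 0
  M: subtree_size = 1 + 0
Total subtree size of _0: 12

Answer: 12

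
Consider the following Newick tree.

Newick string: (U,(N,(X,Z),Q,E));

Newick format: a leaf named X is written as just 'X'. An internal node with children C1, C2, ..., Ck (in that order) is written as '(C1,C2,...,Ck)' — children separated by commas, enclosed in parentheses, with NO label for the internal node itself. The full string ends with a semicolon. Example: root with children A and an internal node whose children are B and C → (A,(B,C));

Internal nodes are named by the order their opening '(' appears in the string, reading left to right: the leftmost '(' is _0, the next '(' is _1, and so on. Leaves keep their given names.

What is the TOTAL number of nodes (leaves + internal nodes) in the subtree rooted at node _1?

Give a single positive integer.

Newick: (U,(N,(X,Z),Q,E));
Locate _1: it is the '(' at position 3 (the 2nd '(' reading left to right).
Query: subtree rooted at _1
_1: subtree_size = 1 + 6
  N: subtree_size = 1 + 0
  _2: subtree_size = 1 + 2
    X: subtree_size = 1 + 0
    Z: subtree_size = 1 + 0
  Q: subtree_size = 1 + 0
  E: subtree_size = 1 + 0
Total subtree size of _1: 7

Answer: 7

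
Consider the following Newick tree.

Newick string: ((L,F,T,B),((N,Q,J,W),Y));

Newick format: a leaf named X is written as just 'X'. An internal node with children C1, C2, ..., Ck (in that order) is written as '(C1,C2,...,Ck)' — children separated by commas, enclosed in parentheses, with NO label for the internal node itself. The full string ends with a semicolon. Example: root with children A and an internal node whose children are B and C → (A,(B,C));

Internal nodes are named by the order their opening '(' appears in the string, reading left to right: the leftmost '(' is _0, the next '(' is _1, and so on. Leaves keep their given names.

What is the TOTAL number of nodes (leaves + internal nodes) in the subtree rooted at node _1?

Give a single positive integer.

Newick: ((L,F,T,B),((N,Q,J,W),Y));
Locate _1: it is the '(' at position 1 (the 2nd '(' reading left to right).
Query: subtree rooted at _1
_1: subtree_size = 1 + 4
  L: subtree_size = 1 + 0
  F: subtree_size = 1 + 0
  T: subtree_size = 1 + 0
  B: subtree_size = 1 + 0
Total subtree size of _1: 5

Answer: 5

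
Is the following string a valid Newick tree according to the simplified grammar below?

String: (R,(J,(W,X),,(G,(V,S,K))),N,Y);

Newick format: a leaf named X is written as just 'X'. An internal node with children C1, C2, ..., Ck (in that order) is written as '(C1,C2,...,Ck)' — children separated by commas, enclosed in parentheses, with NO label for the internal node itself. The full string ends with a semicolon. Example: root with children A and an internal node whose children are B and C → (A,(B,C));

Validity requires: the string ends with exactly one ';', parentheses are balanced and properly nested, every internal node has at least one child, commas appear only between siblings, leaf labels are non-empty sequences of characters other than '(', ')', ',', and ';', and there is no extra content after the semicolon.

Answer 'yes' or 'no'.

Input: (R,(J,(W,X),,(G,(V,S,K))),N,Y);
Paren balance: 5 '(' vs 5 ')' OK
Ends with single ';': True
Full parse: FAILS (empty leaf label at pos 12)
Valid: False

Answer: no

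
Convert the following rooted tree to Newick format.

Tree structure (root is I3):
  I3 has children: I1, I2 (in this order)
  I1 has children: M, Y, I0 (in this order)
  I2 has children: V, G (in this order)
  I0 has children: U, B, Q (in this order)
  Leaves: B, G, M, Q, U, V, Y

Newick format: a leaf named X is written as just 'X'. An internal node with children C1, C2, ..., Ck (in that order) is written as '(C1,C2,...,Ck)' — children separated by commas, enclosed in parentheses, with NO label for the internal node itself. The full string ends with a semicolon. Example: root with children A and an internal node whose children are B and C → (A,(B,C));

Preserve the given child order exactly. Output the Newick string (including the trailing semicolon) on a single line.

internal I3 with children ['I1', 'I2']
  internal I1 with children ['M', 'Y', 'I0']
    leaf 'M' → 'M'
    leaf 'Y' → 'Y'
    internal I0 with children ['U', 'B', 'Q']
      leaf 'U' → 'U'
      leaf 'B' → 'B'
      leaf 'Q' → 'Q'
    → '(U,B,Q)'
  → '(M,Y,(U,B,Q))'
  internal I2 with children ['V', 'G']
    leaf 'V' → 'V'
    leaf 'G' → 'G'
  → '(V,G)'
→ '((M,Y,(U,B,Q)),(V,G))'
Final: ((M,Y,(U,B,Q)),(V,G));

Answer: ((M,Y,(U,B,Q)),(V,G));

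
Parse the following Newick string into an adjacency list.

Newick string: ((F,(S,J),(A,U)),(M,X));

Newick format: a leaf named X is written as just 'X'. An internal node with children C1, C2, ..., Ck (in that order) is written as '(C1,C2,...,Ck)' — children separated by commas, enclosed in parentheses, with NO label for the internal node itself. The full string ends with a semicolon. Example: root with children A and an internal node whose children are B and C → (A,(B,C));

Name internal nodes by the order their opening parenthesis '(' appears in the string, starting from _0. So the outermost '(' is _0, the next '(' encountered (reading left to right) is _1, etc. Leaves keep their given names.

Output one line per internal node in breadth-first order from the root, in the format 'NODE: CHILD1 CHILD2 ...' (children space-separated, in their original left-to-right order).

Answer: _0: _1 _4
_1: F _2 _3
_4: M X
_2: S J
_3: A U

Derivation:
Input: ((F,(S,J),(A,U)),(M,X));
Scanning left-to-right, naming '(' by encounter order:
  pos 0: '(' -> open internal node _0 (depth 1)
  pos 1: '(' -> open internal node _1 (depth 2)
  pos 4: '(' -> open internal node _2 (depth 3)
  pos 8: ')' -> close internal node _2 (now at depth 2)
  pos 10: '(' -> open internal node _3 (depth 3)
  pos 14: ')' -> close internal node _3 (now at depth 2)
  pos 15: ')' -> close internal node _1 (now at depth 1)
  pos 17: '(' -> open internal node _4 (depth 2)
  pos 21: ')' -> close internal node _4 (now at depth 1)
  pos 22: ')' -> close internal node _0 (now at depth 0)
Total internal nodes: 5
BFS adjacency from root:
  _0: _1 _4
  _1: F _2 _3
  _4: M X
  _2: S J
  _3: A U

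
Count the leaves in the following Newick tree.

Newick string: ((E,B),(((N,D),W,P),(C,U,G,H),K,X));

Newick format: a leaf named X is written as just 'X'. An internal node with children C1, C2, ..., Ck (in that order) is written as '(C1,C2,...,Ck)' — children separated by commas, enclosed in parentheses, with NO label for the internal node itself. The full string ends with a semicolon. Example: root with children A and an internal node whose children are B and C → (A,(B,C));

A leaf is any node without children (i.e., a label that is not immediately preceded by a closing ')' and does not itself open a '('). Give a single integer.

Newick: ((E,B),(((N,D),W,P),(C,U,G,H),K,X));
Scan left-to-right; a leaf is any maximal label run not followed by '(':
  pos 2: leaf 'E' → count = 1
  pos 4: leaf 'B' → count = 2
  pos 10: leaf 'N' → count = 3
  pos 12: leaf 'D' → count = 4
  pos 15: leaf 'W' → count = 5
  pos 17: leaf 'P' → count = 6
  pos 21: leaf 'C' → count = 7
  pos 23: leaf 'U' → count = 8
  pos 25: leaf 'G' → count = 9
  pos 27: leaf 'H' → count = 10
  pos 30: leaf 'K' → count = 11
  pos 32: leaf 'X' → count = 12
Total leaves: 12

Answer: 12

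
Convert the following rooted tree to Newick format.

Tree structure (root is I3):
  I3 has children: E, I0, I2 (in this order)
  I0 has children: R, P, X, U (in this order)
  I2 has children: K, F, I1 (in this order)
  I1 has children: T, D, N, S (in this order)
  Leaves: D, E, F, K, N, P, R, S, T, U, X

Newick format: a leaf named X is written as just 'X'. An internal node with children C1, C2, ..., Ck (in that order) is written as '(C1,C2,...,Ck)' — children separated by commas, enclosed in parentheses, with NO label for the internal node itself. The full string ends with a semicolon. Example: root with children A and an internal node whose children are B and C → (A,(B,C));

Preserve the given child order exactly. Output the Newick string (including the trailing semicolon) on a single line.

Answer: (E,(R,P,X,U),(K,F,(T,D,N,S)));

Derivation:
internal I3 with children ['E', 'I0', 'I2']
  leaf 'E' → 'E'
  internal I0 with children ['R', 'P', 'X', 'U']
    leaf 'R' → 'R'
    leaf 'P' → 'P'
    leaf 'X' → 'X'
    leaf 'U' → 'U'
  → '(R,P,X,U)'
  internal I2 with children ['K', 'F', 'I1']
    leaf 'K' → 'K'
    leaf 'F' → 'F'
    internal I1 with children ['T', 'D', 'N', 'S']
      leaf 'T' → 'T'
      leaf 'D' → 'D'
      leaf 'N' → 'N'
      leaf 'S' → 'S'
    → '(T,D,N,S)'
  → '(K,F,(T,D,N,S))'
→ '(E,(R,P,X,U),(K,F,(T,D,N,S)))'
Final: (E,(R,P,X,U),(K,F,(T,D,N,S)));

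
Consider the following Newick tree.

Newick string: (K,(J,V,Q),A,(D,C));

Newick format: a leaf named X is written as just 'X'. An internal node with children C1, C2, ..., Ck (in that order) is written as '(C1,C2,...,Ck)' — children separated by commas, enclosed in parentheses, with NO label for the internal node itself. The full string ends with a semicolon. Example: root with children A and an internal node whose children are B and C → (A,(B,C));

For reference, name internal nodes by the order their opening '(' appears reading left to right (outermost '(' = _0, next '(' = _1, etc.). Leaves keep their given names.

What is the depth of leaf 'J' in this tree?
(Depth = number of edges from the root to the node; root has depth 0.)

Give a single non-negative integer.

Newick: (K,(J,V,Q),A,(D,C));
Naming internals by '(' encounter order: outermost '(' = _0, next = _1, ...
Query node: J
Path from root: _0 -> _1 -> J
Depth of J: 2 (number of edges from root)

Answer: 2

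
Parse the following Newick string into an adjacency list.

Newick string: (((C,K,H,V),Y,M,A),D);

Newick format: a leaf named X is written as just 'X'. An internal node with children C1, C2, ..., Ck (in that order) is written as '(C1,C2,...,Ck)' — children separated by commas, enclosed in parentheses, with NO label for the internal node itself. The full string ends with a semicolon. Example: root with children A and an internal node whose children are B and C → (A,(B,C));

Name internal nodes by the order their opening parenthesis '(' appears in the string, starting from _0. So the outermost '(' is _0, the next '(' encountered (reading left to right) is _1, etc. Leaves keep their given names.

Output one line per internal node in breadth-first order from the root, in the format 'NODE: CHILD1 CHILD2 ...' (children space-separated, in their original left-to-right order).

Answer: _0: _1 D
_1: _2 Y M A
_2: C K H V

Derivation:
Input: (((C,K,H,V),Y,M,A),D);
Scanning left-to-right, naming '(' by encounter order:
  pos 0: '(' -> open internal node _0 (depth 1)
  pos 1: '(' -> open internal node _1 (depth 2)
  pos 2: '(' -> open internal node _2 (depth 3)
  pos 10: ')' -> close internal node _2 (now at depth 2)
  pos 17: ')' -> close internal node _1 (now at depth 1)
  pos 20: ')' -> close internal node _0 (now at depth 0)
Total internal nodes: 3
BFS adjacency from root:
  _0: _1 D
  _1: _2 Y M A
  _2: C K H V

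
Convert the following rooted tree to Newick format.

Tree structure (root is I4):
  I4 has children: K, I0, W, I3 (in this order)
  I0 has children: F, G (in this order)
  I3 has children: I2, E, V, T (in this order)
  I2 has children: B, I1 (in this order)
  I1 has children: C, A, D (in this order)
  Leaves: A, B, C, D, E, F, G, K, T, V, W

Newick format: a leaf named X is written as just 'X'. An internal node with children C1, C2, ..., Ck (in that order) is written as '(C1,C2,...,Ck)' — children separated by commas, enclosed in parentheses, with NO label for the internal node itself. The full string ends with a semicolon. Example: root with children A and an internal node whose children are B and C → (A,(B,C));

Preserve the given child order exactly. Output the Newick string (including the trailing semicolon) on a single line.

Answer: (K,(F,G),W,((B,(C,A,D)),E,V,T));

Derivation:
internal I4 with children ['K', 'I0', 'W', 'I3']
  leaf 'K' → 'K'
  internal I0 with children ['F', 'G']
    leaf 'F' → 'F'
    leaf 'G' → 'G'
  → '(F,G)'
  leaf 'W' → 'W'
  internal I3 with children ['I2', 'E', 'V', 'T']
    internal I2 with children ['B', 'I1']
      leaf 'B' → 'B'
      internal I1 with children ['C', 'A', 'D']
        leaf 'C' → 'C'
        leaf 'A' → 'A'
        leaf 'D' → 'D'
      → '(C,A,D)'
    → '(B,(C,A,D))'
    leaf 'E' → 'E'
    leaf 'V' → 'V'
    leaf 'T' → 'T'
  → '((B,(C,A,D)),E,V,T)'
→ '(K,(F,G),W,((B,(C,A,D)),E,V,T))'
Final: (K,(F,G),W,((B,(C,A,D)),E,V,T));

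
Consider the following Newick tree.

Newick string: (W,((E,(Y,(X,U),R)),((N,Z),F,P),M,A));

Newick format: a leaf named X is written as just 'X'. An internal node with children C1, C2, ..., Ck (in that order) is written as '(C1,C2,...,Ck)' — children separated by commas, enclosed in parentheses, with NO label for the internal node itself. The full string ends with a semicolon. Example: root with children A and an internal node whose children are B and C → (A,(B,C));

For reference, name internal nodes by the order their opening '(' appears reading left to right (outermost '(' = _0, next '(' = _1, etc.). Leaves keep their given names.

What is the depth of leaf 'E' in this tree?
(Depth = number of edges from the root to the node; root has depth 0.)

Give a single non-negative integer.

Answer: 3

Derivation:
Newick: (W,((E,(Y,(X,U),R)),((N,Z),F,P),M,A));
Naming internals by '(' encounter order: outermost '(' = _0, next = _1, ...
Query node: E
Path from root: _0 -> _1 -> _2 -> E
Depth of E: 3 (number of edges from root)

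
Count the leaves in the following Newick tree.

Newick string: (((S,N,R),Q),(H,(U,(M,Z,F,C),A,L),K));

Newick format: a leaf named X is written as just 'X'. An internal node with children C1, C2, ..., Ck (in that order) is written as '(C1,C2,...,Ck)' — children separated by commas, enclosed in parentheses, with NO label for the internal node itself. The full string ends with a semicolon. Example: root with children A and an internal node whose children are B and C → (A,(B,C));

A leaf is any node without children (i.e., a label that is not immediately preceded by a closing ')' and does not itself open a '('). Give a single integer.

Newick: (((S,N,R),Q),(H,(U,(M,Z,F,C),A,L),K));
Scan left-to-right; a leaf is any maximal label run not followed by '(':
  pos 3: leaf 'S' → count = 1
  pos 5: leaf 'N' → count = 2
  pos 7: leaf 'R' → count = 3
  pos 10: leaf 'Q' → count = 4
  pos 14: leaf 'H' → count = 5
  pos 17: leaf 'U' → count = 6
  pos 20: leaf 'M' → count = 7
  pos 22: leaf 'Z' → count = 8
  pos 24: leaf 'F' → count = 9
  pos 26: leaf 'C' → count = 10
  pos 29: leaf 'A' → count = 11
  pos 31: leaf 'L' → count = 12
  pos 34: leaf 'K' → count = 13
Total leaves: 13

Answer: 13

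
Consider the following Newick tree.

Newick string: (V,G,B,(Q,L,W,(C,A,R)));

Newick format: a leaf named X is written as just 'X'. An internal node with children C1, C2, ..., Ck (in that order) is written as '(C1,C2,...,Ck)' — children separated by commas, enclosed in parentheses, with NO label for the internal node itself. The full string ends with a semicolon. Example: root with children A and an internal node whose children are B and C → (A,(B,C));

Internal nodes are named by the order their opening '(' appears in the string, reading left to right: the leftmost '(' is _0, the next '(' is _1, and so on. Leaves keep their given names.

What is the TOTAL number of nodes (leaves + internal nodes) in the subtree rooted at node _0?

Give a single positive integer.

Newick: (V,G,B,(Q,L,W,(C,A,R)));
Locate _0: it is the '(' at position 0 (the 1st '(' reading left to right).
Query: subtree rooted at _0
_0: subtree_size = 1 + 11
  V: subtree_size = 1 + 0
  G: subtree_size = 1 + 0
  B: subtree_size = 1 + 0
  _1: subtree_size = 1 + 7
    Q: subtree_size = 1 + 0
    L: subtree_size = 1 + 0
    W: subtree_size = 1 + 0
    _2: subtree_size = 1 + 3
      C: subtree_size = 1 + 0
      A: subtree_size = 1 + 0
      R: subtree_size = 1 + 0
Total subtree size of _0: 12

Answer: 12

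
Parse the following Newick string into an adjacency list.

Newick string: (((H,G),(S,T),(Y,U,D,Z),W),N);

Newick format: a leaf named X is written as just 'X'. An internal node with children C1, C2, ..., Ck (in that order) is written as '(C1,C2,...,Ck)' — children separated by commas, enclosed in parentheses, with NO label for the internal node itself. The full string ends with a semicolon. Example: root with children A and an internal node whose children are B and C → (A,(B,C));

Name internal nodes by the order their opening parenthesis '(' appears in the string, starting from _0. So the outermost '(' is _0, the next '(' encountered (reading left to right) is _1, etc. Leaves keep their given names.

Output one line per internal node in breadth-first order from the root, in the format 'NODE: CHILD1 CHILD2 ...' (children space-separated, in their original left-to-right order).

Input: (((H,G),(S,T),(Y,U,D,Z),W),N);
Scanning left-to-right, naming '(' by encounter order:
  pos 0: '(' -> open internal node _0 (depth 1)
  pos 1: '(' -> open internal node _1 (depth 2)
  pos 2: '(' -> open internal node _2 (depth 3)
  pos 6: ')' -> close internal node _2 (now at depth 2)
  pos 8: '(' -> open internal node _3 (depth 3)
  pos 12: ')' -> close internal node _3 (now at depth 2)
  pos 14: '(' -> open internal node _4 (depth 3)
  pos 22: ')' -> close internal node _4 (now at depth 2)
  pos 25: ')' -> close internal node _1 (now at depth 1)
  pos 28: ')' -> close internal node _0 (now at depth 0)
Total internal nodes: 5
BFS adjacency from root:
  _0: _1 N
  _1: _2 _3 _4 W
  _2: H G
  _3: S T
  _4: Y U D Z

Answer: _0: _1 N
_1: _2 _3 _4 W
_2: H G
_3: S T
_4: Y U D Z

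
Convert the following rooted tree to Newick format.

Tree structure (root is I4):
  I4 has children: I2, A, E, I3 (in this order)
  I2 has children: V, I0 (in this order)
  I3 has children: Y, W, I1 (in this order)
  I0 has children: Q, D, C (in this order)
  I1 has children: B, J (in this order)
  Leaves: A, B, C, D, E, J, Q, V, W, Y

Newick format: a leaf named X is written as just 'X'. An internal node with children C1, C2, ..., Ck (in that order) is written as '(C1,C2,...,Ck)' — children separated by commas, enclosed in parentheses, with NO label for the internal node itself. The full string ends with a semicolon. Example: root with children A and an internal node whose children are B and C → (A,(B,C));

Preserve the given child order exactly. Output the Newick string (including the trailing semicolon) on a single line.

internal I4 with children ['I2', 'A', 'E', 'I3']
  internal I2 with children ['V', 'I0']
    leaf 'V' → 'V'
    internal I0 with children ['Q', 'D', 'C']
      leaf 'Q' → 'Q'
      leaf 'D' → 'D'
      leaf 'C' → 'C'
    → '(Q,D,C)'
  → '(V,(Q,D,C))'
  leaf 'A' → 'A'
  leaf 'E' → 'E'
  internal I3 with children ['Y', 'W', 'I1']
    leaf 'Y' → 'Y'
    leaf 'W' → 'W'
    internal I1 with children ['B', 'J']
      leaf 'B' → 'B'
      leaf 'J' → 'J'
    → '(B,J)'
  → '(Y,W,(B,J))'
→ '((V,(Q,D,C)),A,E,(Y,W,(B,J)))'
Final: ((V,(Q,D,C)),A,E,(Y,W,(B,J)));

Answer: ((V,(Q,D,C)),A,E,(Y,W,(B,J)));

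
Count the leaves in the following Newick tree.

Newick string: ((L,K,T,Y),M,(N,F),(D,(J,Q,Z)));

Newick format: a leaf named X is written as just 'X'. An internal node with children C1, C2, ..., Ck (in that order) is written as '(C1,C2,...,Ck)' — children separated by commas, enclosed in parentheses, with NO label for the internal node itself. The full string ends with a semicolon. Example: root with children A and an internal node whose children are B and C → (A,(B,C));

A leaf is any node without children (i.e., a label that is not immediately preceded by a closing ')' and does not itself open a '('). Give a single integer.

Newick: ((L,K,T,Y),M,(N,F),(D,(J,Q,Z)));
Scan left-to-right; a leaf is any maximal label run not followed by '(':
  pos 2: leaf 'L' → count = 1
  pos 4: leaf 'K' → count = 2
  pos 6: leaf 'T' → count = 3
  pos 8: leaf 'Y' → count = 4
  pos 11: leaf 'M' → count = 5
  pos 14: leaf 'N' → count = 6
  pos 16: leaf 'F' → count = 7
  pos 20: leaf 'D' → count = 8
  pos 23: leaf 'J' → count = 9
  pos 25: leaf 'Q' → count = 10
  pos 27: leaf 'Z' → count = 11
Total leaves: 11

Answer: 11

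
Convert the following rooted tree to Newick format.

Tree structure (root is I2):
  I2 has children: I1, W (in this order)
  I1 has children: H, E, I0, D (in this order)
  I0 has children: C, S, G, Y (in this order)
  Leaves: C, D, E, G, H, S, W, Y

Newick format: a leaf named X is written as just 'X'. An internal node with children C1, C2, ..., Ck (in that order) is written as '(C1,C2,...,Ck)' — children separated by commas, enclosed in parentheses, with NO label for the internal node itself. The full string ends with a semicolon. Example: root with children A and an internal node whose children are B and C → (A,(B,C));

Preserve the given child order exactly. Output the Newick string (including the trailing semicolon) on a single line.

internal I2 with children ['I1', 'W']
  internal I1 with children ['H', 'E', 'I0', 'D']
    leaf 'H' → 'H'
    leaf 'E' → 'E'
    internal I0 with children ['C', 'S', 'G', 'Y']
      leaf 'C' → 'C'
      leaf 'S' → 'S'
      leaf 'G' → 'G'
      leaf 'Y' → 'Y'
    → '(C,S,G,Y)'
    leaf 'D' → 'D'
  → '(H,E,(C,S,G,Y),D)'
  leaf 'W' → 'W'
→ '((H,E,(C,S,G,Y),D),W)'
Final: ((H,E,(C,S,G,Y),D),W);

Answer: ((H,E,(C,S,G,Y),D),W);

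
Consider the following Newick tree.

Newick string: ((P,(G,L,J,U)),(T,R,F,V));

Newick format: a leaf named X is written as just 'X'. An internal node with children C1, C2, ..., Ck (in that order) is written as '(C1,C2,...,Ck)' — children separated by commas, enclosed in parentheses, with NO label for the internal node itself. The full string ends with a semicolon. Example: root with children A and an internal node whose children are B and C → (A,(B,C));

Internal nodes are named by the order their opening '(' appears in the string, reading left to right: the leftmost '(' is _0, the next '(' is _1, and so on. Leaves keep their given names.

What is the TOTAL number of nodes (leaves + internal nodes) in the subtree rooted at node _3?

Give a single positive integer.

Newick: ((P,(G,L,J,U)),(T,R,F,V));
Locate _3: it is the '(' at position 15 (the 4th '(' reading left to right).
Query: subtree rooted at _3
_3: subtree_size = 1 + 4
  T: subtree_size = 1 + 0
  R: subtree_size = 1 + 0
  F: subtree_size = 1 + 0
  V: subtree_size = 1 + 0
Total subtree size of _3: 5

Answer: 5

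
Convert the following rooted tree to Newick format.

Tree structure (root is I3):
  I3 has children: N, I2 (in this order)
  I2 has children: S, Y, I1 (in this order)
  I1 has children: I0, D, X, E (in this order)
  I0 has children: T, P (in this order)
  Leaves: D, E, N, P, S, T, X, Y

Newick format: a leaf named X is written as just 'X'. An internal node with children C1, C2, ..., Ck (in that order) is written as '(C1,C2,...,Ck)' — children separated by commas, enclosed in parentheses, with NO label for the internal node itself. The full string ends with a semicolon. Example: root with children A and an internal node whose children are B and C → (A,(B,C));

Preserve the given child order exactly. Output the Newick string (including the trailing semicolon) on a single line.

Answer: (N,(S,Y,((T,P),D,X,E)));

Derivation:
internal I3 with children ['N', 'I2']
  leaf 'N' → 'N'
  internal I2 with children ['S', 'Y', 'I1']
    leaf 'S' → 'S'
    leaf 'Y' → 'Y'
    internal I1 with children ['I0', 'D', 'X', 'E']
      internal I0 with children ['T', 'P']
        leaf 'T' → 'T'
        leaf 'P' → 'P'
      → '(T,P)'
      leaf 'D' → 'D'
      leaf 'X' → 'X'
      leaf 'E' → 'E'
    → '((T,P),D,X,E)'
  → '(S,Y,((T,P),D,X,E))'
→ '(N,(S,Y,((T,P),D,X,E)))'
Final: (N,(S,Y,((T,P),D,X,E)));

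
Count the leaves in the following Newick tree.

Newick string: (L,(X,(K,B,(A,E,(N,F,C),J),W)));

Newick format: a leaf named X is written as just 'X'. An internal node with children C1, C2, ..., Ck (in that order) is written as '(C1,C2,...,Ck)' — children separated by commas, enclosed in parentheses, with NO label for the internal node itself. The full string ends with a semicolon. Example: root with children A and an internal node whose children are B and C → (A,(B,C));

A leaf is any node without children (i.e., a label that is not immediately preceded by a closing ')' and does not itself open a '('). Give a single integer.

Answer: 11

Derivation:
Newick: (L,(X,(K,B,(A,E,(N,F,C),J),W)));
Scan left-to-right; a leaf is any maximal label run not followed by '(':
  pos 1: leaf 'L' → count = 1
  pos 4: leaf 'X' → count = 2
  pos 7: leaf 'K' → count = 3
  pos 9: leaf 'B' → count = 4
  pos 12: leaf 'A' → count = 5
  pos 14: leaf 'E' → count = 6
  pos 17: leaf 'N' → count = 7
  pos 19: leaf 'F' → count = 8
  pos 21: leaf 'C' → count = 9
  pos 24: leaf 'J' → count = 10
  pos 27: leaf 'W' → count = 11
Total leaves: 11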